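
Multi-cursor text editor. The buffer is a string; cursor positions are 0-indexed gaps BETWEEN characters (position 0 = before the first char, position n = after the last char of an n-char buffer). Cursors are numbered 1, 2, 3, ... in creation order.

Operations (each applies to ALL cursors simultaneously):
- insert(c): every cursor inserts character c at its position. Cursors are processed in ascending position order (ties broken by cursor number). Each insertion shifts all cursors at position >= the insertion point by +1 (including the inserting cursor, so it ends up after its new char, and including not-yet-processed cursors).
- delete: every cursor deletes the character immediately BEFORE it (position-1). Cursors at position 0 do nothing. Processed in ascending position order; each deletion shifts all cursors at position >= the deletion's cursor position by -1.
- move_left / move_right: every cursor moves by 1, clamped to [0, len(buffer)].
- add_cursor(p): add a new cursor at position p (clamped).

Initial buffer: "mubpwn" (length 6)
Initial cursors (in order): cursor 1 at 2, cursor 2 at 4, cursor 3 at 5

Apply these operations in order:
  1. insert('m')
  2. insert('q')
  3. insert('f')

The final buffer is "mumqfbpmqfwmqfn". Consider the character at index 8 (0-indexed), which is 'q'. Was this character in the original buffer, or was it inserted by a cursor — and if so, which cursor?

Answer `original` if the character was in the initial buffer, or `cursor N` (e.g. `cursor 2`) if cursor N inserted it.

After op 1 (insert('m')): buffer="mumbpmwmn" (len 9), cursors c1@3 c2@6 c3@8, authorship ..1..2.3.
After op 2 (insert('q')): buffer="mumqbpmqwmqn" (len 12), cursors c1@4 c2@8 c3@11, authorship ..11..22.33.
After op 3 (insert('f')): buffer="mumqfbpmqfwmqfn" (len 15), cursors c1@5 c2@10 c3@14, authorship ..111..222.333.
Authorship (.=original, N=cursor N): . . 1 1 1 . . 2 2 2 . 3 3 3 .
Index 8: author = 2

Answer: cursor 2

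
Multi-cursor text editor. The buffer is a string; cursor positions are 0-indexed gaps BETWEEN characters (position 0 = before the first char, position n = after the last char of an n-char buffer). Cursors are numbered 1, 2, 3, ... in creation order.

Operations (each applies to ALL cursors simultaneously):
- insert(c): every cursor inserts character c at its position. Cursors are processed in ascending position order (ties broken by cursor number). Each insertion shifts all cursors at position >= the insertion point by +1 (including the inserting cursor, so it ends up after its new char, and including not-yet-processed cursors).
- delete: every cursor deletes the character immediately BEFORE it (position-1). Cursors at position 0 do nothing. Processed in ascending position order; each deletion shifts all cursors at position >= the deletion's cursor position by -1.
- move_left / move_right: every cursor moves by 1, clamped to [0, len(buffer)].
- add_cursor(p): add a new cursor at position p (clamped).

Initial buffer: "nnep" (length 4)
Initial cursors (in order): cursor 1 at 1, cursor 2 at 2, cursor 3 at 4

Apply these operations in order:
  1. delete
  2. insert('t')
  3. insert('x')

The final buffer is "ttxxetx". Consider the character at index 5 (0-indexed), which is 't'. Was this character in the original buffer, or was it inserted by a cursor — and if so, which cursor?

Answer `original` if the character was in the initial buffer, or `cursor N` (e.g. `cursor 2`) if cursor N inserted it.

Answer: cursor 3

Derivation:
After op 1 (delete): buffer="e" (len 1), cursors c1@0 c2@0 c3@1, authorship .
After op 2 (insert('t')): buffer="ttet" (len 4), cursors c1@2 c2@2 c3@4, authorship 12.3
After op 3 (insert('x')): buffer="ttxxetx" (len 7), cursors c1@4 c2@4 c3@7, authorship 1212.33
Authorship (.=original, N=cursor N): 1 2 1 2 . 3 3
Index 5: author = 3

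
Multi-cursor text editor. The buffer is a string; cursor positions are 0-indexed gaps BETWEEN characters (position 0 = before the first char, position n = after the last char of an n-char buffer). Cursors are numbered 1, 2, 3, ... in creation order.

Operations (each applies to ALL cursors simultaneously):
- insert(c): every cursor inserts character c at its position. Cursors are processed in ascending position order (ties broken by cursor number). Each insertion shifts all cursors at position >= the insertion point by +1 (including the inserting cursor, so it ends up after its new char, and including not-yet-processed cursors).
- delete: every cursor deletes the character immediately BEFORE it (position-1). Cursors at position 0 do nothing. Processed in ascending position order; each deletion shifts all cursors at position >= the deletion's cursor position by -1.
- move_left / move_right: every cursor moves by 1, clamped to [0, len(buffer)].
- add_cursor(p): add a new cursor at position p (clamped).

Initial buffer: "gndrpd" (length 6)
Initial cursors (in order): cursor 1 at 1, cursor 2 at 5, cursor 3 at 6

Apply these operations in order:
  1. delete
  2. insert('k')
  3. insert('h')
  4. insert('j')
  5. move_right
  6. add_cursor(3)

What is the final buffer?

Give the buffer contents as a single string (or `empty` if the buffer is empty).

Answer: khjndrkkhhjj

Derivation:
After op 1 (delete): buffer="ndr" (len 3), cursors c1@0 c2@3 c3@3, authorship ...
After op 2 (insert('k')): buffer="kndrkk" (len 6), cursors c1@1 c2@6 c3@6, authorship 1...23
After op 3 (insert('h')): buffer="khndrkkhh" (len 9), cursors c1@2 c2@9 c3@9, authorship 11...2323
After op 4 (insert('j')): buffer="khjndrkkhhjj" (len 12), cursors c1@3 c2@12 c3@12, authorship 111...232323
After op 5 (move_right): buffer="khjndrkkhhjj" (len 12), cursors c1@4 c2@12 c3@12, authorship 111...232323
After op 6 (add_cursor(3)): buffer="khjndrkkhhjj" (len 12), cursors c4@3 c1@4 c2@12 c3@12, authorship 111...232323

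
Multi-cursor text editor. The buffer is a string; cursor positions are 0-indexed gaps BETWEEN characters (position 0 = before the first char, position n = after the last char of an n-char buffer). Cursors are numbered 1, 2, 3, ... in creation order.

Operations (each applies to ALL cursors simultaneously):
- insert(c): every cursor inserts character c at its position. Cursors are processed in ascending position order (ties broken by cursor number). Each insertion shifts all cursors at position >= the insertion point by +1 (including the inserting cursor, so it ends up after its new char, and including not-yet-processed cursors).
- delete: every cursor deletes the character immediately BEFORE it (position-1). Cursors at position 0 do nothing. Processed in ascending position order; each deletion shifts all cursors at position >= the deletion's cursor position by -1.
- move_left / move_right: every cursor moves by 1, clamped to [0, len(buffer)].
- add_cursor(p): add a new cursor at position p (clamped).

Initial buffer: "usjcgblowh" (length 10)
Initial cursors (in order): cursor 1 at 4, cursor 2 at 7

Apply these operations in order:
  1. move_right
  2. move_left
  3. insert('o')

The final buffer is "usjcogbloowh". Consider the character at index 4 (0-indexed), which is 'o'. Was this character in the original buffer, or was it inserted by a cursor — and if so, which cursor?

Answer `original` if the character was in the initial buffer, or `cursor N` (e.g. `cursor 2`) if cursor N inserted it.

After op 1 (move_right): buffer="usjcgblowh" (len 10), cursors c1@5 c2@8, authorship ..........
After op 2 (move_left): buffer="usjcgblowh" (len 10), cursors c1@4 c2@7, authorship ..........
After op 3 (insert('o')): buffer="usjcogbloowh" (len 12), cursors c1@5 c2@9, authorship ....1...2...
Authorship (.=original, N=cursor N): . . . . 1 . . . 2 . . .
Index 4: author = 1

Answer: cursor 1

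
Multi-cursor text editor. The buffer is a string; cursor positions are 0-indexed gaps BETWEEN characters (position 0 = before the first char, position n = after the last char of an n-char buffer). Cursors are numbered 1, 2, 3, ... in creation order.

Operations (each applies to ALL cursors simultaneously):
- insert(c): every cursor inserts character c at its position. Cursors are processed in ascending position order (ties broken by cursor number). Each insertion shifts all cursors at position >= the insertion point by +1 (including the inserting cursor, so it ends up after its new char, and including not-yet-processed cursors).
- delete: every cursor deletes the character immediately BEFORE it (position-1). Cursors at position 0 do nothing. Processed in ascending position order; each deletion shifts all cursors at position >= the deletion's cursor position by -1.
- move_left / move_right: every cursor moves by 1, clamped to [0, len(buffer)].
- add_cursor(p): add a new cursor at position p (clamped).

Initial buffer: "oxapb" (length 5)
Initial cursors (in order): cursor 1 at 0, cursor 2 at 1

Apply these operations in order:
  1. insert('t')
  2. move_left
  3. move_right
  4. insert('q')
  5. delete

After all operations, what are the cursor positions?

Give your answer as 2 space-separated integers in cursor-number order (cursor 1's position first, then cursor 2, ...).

After op 1 (insert('t')): buffer="totxapb" (len 7), cursors c1@1 c2@3, authorship 1.2....
After op 2 (move_left): buffer="totxapb" (len 7), cursors c1@0 c2@2, authorship 1.2....
After op 3 (move_right): buffer="totxapb" (len 7), cursors c1@1 c2@3, authorship 1.2....
After op 4 (insert('q')): buffer="tqotqxapb" (len 9), cursors c1@2 c2@5, authorship 11.22....
After op 5 (delete): buffer="totxapb" (len 7), cursors c1@1 c2@3, authorship 1.2....

Answer: 1 3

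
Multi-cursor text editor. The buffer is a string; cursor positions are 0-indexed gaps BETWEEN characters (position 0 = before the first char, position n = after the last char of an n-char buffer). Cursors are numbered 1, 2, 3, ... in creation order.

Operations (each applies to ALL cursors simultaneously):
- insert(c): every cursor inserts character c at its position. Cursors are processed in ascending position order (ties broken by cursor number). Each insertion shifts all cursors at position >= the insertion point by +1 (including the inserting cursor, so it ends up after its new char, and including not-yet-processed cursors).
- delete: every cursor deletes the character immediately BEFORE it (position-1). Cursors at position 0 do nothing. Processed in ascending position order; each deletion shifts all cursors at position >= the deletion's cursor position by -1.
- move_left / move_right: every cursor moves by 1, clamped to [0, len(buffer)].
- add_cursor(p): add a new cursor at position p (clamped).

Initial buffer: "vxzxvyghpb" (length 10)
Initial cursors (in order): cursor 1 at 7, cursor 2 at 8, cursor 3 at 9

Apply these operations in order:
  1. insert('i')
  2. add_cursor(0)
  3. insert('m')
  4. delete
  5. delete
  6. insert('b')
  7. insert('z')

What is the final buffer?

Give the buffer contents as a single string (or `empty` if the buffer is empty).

Answer: bzvxzxvygbzhbzpbzb

Derivation:
After op 1 (insert('i')): buffer="vxzxvygihipib" (len 13), cursors c1@8 c2@10 c3@12, authorship .......1.2.3.
After op 2 (add_cursor(0)): buffer="vxzxvygihipib" (len 13), cursors c4@0 c1@8 c2@10 c3@12, authorship .......1.2.3.
After op 3 (insert('m')): buffer="mvxzxvygimhimpimb" (len 17), cursors c4@1 c1@10 c2@13 c3@16, authorship 4.......11.22.33.
After op 4 (delete): buffer="vxzxvygihipib" (len 13), cursors c4@0 c1@8 c2@10 c3@12, authorship .......1.2.3.
After op 5 (delete): buffer="vxzxvyghpb" (len 10), cursors c4@0 c1@7 c2@8 c3@9, authorship ..........
After op 6 (insert('b')): buffer="bvxzxvygbhbpbb" (len 14), cursors c4@1 c1@9 c2@11 c3@13, authorship 4.......1.2.3.
After op 7 (insert('z')): buffer="bzvxzxvygbzhbzpbzb" (len 18), cursors c4@2 c1@11 c2@14 c3@17, authorship 44.......11.22.33.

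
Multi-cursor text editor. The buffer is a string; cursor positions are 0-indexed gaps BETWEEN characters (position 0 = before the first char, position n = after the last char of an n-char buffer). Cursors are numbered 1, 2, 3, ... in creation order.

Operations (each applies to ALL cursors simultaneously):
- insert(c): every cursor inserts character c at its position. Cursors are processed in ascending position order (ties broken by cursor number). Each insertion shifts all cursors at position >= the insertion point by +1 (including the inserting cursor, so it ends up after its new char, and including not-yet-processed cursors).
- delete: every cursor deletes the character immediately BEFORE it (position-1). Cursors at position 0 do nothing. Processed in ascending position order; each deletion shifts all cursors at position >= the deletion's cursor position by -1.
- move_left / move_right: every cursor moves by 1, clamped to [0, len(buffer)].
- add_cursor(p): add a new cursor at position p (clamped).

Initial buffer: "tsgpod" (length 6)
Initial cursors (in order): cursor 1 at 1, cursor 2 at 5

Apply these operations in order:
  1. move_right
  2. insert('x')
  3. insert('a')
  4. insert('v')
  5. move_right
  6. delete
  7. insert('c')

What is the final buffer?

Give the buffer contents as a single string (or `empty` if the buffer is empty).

After op 1 (move_right): buffer="tsgpod" (len 6), cursors c1@2 c2@6, authorship ......
After op 2 (insert('x')): buffer="tsxgpodx" (len 8), cursors c1@3 c2@8, authorship ..1....2
After op 3 (insert('a')): buffer="tsxagpodxa" (len 10), cursors c1@4 c2@10, authorship ..11....22
After op 4 (insert('v')): buffer="tsxavgpodxav" (len 12), cursors c1@5 c2@12, authorship ..111....222
After op 5 (move_right): buffer="tsxavgpodxav" (len 12), cursors c1@6 c2@12, authorship ..111....222
After op 6 (delete): buffer="tsxavpodxa" (len 10), cursors c1@5 c2@10, authorship ..111...22
After op 7 (insert('c')): buffer="tsxavcpodxac" (len 12), cursors c1@6 c2@12, authorship ..1111...222

Answer: tsxavcpodxac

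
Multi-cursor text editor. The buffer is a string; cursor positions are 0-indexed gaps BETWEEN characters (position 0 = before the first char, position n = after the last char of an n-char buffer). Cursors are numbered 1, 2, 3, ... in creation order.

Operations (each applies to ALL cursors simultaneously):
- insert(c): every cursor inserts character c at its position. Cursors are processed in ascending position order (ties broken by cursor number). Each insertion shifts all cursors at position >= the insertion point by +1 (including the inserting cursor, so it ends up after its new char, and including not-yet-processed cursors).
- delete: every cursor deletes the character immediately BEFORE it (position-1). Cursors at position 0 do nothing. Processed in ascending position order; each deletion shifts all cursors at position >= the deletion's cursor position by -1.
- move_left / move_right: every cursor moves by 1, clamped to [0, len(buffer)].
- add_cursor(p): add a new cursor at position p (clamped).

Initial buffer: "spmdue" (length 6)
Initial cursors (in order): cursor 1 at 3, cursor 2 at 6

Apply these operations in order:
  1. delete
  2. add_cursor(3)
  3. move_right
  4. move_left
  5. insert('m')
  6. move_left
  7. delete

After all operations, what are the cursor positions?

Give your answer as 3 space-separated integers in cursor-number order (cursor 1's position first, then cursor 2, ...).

Answer: 1 2 2

Derivation:
After op 1 (delete): buffer="spdu" (len 4), cursors c1@2 c2@4, authorship ....
After op 2 (add_cursor(3)): buffer="spdu" (len 4), cursors c1@2 c3@3 c2@4, authorship ....
After op 3 (move_right): buffer="spdu" (len 4), cursors c1@3 c2@4 c3@4, authorship ....
After op 4 (move_left): buffer="spdu" (len 4), cursors c1@2 c2@3 c3@3, authorship ....
After op 5 (insert('m')): buffer="spmdmmu" (len 7), cursors c1@3 c2@6 c3@6, authorship ..1.23.
After op 6 (move_left): buffer="spmdmmu" (len 7), cursors c1@2 c2@5 c3@5, authorship ..1.23.
After op 7 (delete): buffer="smmu" (len 4), cursors c1@1 c2@2 c3@2, authorship .13.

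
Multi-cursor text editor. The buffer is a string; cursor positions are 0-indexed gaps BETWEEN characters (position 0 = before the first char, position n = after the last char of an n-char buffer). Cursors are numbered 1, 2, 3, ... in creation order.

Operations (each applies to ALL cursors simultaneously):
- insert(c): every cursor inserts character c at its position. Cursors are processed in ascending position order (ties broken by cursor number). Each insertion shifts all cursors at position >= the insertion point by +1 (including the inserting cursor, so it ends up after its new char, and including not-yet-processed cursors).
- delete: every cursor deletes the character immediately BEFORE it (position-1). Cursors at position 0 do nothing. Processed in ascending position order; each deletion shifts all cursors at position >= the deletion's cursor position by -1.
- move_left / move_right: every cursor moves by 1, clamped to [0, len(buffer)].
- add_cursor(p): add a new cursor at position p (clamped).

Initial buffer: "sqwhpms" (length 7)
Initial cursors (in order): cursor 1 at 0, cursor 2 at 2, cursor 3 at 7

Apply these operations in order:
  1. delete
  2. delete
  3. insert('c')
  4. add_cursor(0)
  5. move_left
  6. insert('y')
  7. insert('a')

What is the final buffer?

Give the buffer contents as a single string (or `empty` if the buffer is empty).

After op 1 (delete): buffer="swhpm" (len 5), cursors c1@0 c2@1 c3@5, authorship .....
After op 2 (delete): buffer="whp" (len 3), cursors c1@0 c2@0 c3@3, authorship ...
After op 3 (insert('c')): buffer="ccwhpc" (len 6), cursors c1@2 c2@2 c3@6, authorship 12...3
After op 4 (add_cursor(0)): buffer="ccwhpc" (len 6), cursors c4@0 c1@2 c2@2 c3@6, authorship 12...3
After op 5 (move_left): buffer="ccwhpc" (len 6), cursors c4@0 c1@1 c2@1 c3@5, authorship 12...3
After op 6 (insert('y')): buffer="ycyycwhpyc" (len 10), cursors c4@1 c1@4 c2@4 c3@9, authorship 41122...33
After op 7 (insert('a')): buffer="yacyyaacwhpyac" (len 14), cursors c4@2 c1@7 c2@7 c3@13, authorship 44112122...333

Answer: yacyyaacwhpyac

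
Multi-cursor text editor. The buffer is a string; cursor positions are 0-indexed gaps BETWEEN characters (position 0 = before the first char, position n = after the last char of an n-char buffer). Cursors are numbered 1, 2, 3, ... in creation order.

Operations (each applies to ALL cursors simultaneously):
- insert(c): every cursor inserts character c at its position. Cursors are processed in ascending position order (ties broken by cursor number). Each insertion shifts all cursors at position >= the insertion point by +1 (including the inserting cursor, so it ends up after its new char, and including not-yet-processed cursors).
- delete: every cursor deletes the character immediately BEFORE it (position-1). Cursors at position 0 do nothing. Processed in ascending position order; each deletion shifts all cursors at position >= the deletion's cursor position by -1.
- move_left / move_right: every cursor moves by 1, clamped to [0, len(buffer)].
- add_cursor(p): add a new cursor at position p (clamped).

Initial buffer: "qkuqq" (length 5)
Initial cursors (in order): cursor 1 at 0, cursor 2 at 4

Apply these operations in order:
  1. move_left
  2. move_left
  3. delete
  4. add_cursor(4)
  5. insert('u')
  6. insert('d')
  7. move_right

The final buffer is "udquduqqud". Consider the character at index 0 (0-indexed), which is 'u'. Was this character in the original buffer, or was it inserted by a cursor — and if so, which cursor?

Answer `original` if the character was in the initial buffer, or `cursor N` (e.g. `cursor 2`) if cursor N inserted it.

After op 1 (move_left): buffer="qkuqq" (len 5), cursors c1@0 c2@3, authorship .....
After op 2 (move_left): buffer="qkuqq" (len 5), cursors c1@0 c2@2, authorship .....
After op 3 (delete): buffer="quqq" (len 4), cursors c1@0 c2@1, authorship ....
After op 4 (add_cursor(4)): buffer="quqq" (len 4), cursors c1@0 c2@1 c3@4, authorship ....
After op 5 (insert('u')): buffer="uquuqqu" (len 7), cursors c1@1 c2@3 c3@7, authorship 1.2...3
After op 6 (insert('d')): buffer="udquduqqud" (len 10), cursors c1@2 c2@5 c3@10, authorship 11.22...33
After op 7 (move_right): buffer="udquduqqud" (len 10), cursors c1@3 c2@6 c3@10, authorship 11.22...33
Authorship (.=original, N=cursor N): 1 1 . 2 2 . . . 3 3
Index 0: author = 1

Answer: cursor 1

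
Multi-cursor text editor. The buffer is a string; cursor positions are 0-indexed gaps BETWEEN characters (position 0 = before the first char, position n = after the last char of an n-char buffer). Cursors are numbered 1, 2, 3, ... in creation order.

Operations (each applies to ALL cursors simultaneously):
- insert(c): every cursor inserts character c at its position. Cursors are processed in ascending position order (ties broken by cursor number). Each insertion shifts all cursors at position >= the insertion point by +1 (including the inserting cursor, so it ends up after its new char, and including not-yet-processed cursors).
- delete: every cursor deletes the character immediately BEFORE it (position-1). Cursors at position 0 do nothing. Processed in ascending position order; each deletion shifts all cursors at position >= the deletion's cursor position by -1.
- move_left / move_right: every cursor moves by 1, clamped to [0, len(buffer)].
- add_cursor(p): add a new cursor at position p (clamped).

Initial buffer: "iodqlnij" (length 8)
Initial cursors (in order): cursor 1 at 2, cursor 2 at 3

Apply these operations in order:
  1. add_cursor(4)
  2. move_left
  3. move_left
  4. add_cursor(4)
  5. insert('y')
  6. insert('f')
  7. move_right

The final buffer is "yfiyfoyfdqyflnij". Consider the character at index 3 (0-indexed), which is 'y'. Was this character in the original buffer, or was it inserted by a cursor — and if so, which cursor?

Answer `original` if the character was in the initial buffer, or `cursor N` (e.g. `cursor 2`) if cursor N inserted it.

Answer: cursor 2

Derivation:
After op 1 (add_cursor(4)): buffer="iodqlnij" (len 8), cursors c1@2 c2@3 c3@4, authorship ........
After op 2 (move_left): buffer="iodqlnij" (len 8), cursors c1@1 c2@2 c3@3, authorship ........
After op 3 (move_left): buffer="iodqlnij" (len 8), cursors c1@0 c2@1 c3@2, authorship ........
After op 4 (add_cursor(4)): buffer="iodqlnij" (len 8), cursors c1@0 c2@1 c3@2 c4@4, authorship ........
After op 5 (insert('y')): buffer="yiyoydqylnij" (len 12), cursors c1@1 c2@3 c3@5 c4@8, authorship 1.2.3..4....
After op 6 (insert('f')): buffer="yfiyfoyfdqyflnij" (len 16), cursors c1@2 c2@5 c3@8 c4@12, authorship 11.22.33..44....
After op 7 (move_right): buffer="yfiyfoyfdqyflnij" (len 16), cursors c1@3 c2@6 c3@9 c4@13, authorship 11.22.33..44....
Authorship (.=original, N=cursor N): 1 1 . 2 2 . 3 3 . . 4 4 . . . .
Index 3: author = 2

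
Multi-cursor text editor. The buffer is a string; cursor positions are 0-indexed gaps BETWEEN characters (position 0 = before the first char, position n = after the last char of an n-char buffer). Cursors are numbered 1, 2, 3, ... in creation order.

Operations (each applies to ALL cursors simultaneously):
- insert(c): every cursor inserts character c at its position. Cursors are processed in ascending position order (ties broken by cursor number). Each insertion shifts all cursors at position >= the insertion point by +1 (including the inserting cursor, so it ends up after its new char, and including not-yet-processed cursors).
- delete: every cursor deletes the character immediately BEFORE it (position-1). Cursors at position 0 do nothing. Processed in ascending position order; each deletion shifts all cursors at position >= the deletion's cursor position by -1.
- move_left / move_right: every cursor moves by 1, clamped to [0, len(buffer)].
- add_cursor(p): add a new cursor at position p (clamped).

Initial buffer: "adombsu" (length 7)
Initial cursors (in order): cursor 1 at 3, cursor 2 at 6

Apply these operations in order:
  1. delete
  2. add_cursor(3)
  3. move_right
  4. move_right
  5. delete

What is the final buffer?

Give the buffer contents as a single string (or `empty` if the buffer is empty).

Answer: ad

Derivation:
After op 1 (delete): buffer="admbu" (len 5), cursors c1@2 c2@4, authorship .....
After op 2 (add_cursor(3)): buffer="admbu" (len 5), cursors c1@2 c3@3 c2@4, authorship .....
After op 3 (move_right): buffer="admbu" (len 5), cursors c1@3 c3@4 c2@5, authorship .....
After op 4 (move_right): buffer="admbu" (len 5), cursors c1@4 c2@5 c3@5, authorship .....
After op 5 (delete): buffer="ad" (len 2), cursors c1@2 c2@2 c3@2, authorship ..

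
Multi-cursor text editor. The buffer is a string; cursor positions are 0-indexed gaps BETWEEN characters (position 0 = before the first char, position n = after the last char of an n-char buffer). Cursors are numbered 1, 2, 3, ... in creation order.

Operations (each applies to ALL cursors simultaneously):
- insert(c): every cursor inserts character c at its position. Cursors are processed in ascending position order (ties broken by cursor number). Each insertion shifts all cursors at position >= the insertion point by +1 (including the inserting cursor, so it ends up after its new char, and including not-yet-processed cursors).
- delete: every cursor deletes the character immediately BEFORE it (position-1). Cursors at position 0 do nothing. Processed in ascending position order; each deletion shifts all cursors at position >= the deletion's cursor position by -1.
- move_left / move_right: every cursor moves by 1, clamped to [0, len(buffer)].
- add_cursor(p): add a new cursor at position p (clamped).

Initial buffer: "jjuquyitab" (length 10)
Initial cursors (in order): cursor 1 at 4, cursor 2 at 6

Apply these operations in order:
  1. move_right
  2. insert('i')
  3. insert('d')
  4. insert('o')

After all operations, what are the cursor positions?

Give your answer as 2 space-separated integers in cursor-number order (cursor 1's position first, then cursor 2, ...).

Answer: 8 13

Derivation:
After op 1 (move_right): buffer="jjuquyitab" (len 10), cursors c1@5 c2@7, authorship ..........
After op 2 (insert('i')): buffer="jjuquiyiitab" (len 12), cursors c1@6 c2@9, authorship .....1..2...
After op 3 (insert('d')): buffer="jjuquidyiidtab" (len 14), cursors c1@7 c2@11, authorship .....11..22...
After op 4 (insert('o')): buffer="jjuquidoyiidotab" (len 16), cursors c1@8 c2@13, authorship .....111..222...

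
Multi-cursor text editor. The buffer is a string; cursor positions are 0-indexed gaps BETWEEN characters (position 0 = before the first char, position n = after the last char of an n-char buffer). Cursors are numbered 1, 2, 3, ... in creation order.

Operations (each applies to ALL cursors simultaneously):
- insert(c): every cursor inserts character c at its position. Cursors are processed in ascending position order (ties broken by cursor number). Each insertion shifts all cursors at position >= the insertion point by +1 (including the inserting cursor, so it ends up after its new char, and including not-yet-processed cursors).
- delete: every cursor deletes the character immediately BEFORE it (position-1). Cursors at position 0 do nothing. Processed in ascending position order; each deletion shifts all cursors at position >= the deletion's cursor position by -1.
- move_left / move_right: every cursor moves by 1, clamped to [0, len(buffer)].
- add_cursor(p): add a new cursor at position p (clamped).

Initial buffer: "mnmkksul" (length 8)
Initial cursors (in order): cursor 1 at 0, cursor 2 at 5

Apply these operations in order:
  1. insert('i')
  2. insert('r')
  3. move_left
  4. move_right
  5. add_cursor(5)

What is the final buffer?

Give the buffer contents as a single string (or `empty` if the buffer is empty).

Answer: irmnmkkirsul

Derivation:
After op 1 (insert('i')): buffer="imnmkkisul" (len 10), cursors c1@1 c2@7, authorship 1.....2...
After op 2 (insert('r')): buffer="irmnmkkirsul" (len 12), cursors c1@2 c2@9, authorship 11.....22...
After op 3 (move_left): buffer="irmnmkkirsul" (len 12), cursors c1@1 c2@8, authorship 11.....22...
After op 4 (move_right): buffer="irmnmkkirsul" (len 12), cursors c1@2 c2@9, authorship 11.....22...
After op 5 (add_cursor(5)): buffer="irmnmkkirsul" (len 12), cursors c1@2 c3@5 c2@9, authorship 11.....22...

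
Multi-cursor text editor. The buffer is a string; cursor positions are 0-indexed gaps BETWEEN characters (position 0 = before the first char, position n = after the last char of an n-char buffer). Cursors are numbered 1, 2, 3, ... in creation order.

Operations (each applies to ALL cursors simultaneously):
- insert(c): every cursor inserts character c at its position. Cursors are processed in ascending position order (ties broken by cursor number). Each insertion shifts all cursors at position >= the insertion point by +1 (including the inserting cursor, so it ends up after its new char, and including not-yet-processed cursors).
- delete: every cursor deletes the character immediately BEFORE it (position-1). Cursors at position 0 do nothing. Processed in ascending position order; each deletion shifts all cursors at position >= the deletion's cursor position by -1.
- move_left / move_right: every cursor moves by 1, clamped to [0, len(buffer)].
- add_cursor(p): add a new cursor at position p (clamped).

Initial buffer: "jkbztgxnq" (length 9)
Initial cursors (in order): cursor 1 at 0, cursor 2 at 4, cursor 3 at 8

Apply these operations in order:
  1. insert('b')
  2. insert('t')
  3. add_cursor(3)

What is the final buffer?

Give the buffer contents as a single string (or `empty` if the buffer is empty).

After op 1 (insert('b')): buffer="bjkbzbtgxnbq" (len 12), cursors c1@1 c2@6 c3@11, authorship 1....2....3.
After op 2 (insert('t')): buffer="btjkbzbttgxnbtq" (len 15), cursors c1@2 c2@8 c3@14, authorship 11....22....33.
After op 3 (add_cursor(3)): buffer="btjkbzbttgxnbtq" (len 15), cursors c1@2 c4@3 c2@8 c3@14, authorship 11....22....33.

Answer: btjkbzbttgxnbtq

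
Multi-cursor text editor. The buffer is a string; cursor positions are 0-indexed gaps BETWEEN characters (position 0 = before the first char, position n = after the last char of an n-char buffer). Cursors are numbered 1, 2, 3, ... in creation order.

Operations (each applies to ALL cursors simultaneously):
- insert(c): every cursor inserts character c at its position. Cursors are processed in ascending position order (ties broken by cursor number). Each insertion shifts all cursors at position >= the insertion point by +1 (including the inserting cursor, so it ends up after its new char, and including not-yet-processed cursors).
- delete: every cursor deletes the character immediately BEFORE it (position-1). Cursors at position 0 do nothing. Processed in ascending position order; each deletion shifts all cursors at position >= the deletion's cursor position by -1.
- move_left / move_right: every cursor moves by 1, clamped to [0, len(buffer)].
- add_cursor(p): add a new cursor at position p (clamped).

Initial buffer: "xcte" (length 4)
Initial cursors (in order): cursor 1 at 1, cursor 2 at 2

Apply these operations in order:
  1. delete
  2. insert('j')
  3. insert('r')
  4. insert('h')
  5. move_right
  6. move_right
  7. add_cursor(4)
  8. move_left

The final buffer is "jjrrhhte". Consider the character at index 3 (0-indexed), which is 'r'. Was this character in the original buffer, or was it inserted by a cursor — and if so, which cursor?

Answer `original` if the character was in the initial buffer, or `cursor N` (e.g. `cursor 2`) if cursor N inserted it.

Answer: cursor 2

Derivation:
After op 1 (delete): buffer="te" (len 2), cursors c1@0 c2@0, authorship ..
After op 2 (insert('j')): buffer="jjte" (len 4), cursors c1@2 c2@2, authorship 12..
After op 3 (insert('r')): buffer="jjrrte" (len 6), cursors c1@4 c2@4, authorship 1212..
After op 4 (insert('h')): buffer="jjrrhhte" (len 8), cursors c1@6 c2@6, authorship 121212..
After op 5 (move_right): buffer="jjrrhhte" (len 8), cursors c1@7 c2@7, authorship 121212..
After op 6 (move_right): buffer="jjrrhhte" (len 8), cursors c1@8 c2@8, authorship 121212..
After op 7 (add_cursor(4)): buffer="jjrrhhte" (len 8), cursors c3@4 c1@8 c2@8, authorship 121212..
After op 8 (move_left): buffer="jjrrhhte" (len 8), cursors c3@3 c1@7 c2@7, authorship 121212..
Authorship (.=original, N=cursor N): 1 2 1 2 1 2 . .
Index 3: author = 2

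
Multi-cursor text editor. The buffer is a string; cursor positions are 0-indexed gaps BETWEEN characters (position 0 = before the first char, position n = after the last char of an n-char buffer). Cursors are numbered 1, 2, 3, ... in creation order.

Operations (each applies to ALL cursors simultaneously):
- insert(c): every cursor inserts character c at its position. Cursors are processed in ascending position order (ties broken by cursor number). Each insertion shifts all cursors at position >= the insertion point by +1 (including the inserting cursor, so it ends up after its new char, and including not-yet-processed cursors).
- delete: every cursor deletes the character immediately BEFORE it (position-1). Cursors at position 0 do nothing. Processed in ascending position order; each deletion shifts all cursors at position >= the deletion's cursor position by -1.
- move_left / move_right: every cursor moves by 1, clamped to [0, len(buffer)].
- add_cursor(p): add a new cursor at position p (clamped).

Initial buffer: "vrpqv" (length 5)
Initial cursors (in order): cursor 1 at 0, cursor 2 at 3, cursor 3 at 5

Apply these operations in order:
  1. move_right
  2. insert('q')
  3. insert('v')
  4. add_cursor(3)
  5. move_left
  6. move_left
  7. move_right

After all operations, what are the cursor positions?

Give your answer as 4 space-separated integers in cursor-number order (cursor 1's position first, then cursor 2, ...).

Answer: 2 7 10 2

Derivation:
After op 1 (move_right): buffer="vrpqv" (len 5), cursors c1@1 c2@4 c3@5, authorship .....
After op 2 (insert('q')): buffer="vqrpqqvq" (len 8), cursors c1@2 c2@6 c3@8, authorship .1...2.3
After op 3 (insert('v')): buffer="vqvrpqqvvqv" (len 11), cursors c1@3 c2@8 c3@11, authorship .11...22.33
After op 4 (add_cursor(3)): buffer="vqvrpqqvvqv" (len 11), cursors c1@3 c4@3 c2@8 c3@11, authorship .11...22.33
After op 5 (move_left): buffer="vqvrpqqvvqv" (len 11), cursors c1@2 c4@2 c2@7 c3@10, authorship .11...22.33
After op 6 (move_left): buffer="vqvrpqqvvqv" (len 11), cursors c1@1 c4@1 c2@6 c3@9, authorship .11...22.33
After op 7 (move_right): buffer="vqvrpqqvvqv" (len 11), cursors c1@2 c4@2 c2@7 c3@10, authorship .11...22.33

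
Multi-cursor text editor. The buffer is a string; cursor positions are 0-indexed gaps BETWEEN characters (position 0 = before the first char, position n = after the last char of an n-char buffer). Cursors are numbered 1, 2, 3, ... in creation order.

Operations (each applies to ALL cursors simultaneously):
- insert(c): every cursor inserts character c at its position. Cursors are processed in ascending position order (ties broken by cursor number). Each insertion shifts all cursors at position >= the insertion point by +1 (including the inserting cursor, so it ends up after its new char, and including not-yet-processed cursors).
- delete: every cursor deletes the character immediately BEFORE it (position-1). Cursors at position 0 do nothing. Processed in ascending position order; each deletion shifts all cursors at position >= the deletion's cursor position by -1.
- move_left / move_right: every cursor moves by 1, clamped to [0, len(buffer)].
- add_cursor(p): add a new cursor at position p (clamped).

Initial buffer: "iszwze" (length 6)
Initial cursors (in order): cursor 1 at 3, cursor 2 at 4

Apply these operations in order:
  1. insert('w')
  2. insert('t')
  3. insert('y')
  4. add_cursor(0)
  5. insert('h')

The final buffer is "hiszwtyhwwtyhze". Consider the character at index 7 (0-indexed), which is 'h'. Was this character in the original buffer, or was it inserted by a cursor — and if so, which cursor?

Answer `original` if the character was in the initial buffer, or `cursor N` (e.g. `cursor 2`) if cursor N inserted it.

Answer: cursor 1

Derivation:
After op 1 (insert('w')): buffer="iszwwwze" (len 8), cursors c1@4 c2@6, authorship ...1.2..
After op 2 (insert('t')): buffer="iszwtwwtze" (len 10), cursors c1@5 c2@8, authorship ...11.22..
After op 3 (insert('y')): buffer="iszwtywwtyze" (len 12), cursors c1@6 c2@10, authorship ...111.222..
After op 4 (add_cursor(0)): buffer="iszwtywwtyze" (len 12), cursors c3@0 c1@6 c2@10, authorship ...111.222..
After op 5 (insert('h')): buffer="hiszwtyhwwtyhze" (len 15), cursors c3@1 c1@8 c2@13, authorship 3...1111.2222..
Authorship (.=original, N=cursor N): 3 . . . 1 1 1 1 . 2 2 2 2 . .
Index 7: author = 1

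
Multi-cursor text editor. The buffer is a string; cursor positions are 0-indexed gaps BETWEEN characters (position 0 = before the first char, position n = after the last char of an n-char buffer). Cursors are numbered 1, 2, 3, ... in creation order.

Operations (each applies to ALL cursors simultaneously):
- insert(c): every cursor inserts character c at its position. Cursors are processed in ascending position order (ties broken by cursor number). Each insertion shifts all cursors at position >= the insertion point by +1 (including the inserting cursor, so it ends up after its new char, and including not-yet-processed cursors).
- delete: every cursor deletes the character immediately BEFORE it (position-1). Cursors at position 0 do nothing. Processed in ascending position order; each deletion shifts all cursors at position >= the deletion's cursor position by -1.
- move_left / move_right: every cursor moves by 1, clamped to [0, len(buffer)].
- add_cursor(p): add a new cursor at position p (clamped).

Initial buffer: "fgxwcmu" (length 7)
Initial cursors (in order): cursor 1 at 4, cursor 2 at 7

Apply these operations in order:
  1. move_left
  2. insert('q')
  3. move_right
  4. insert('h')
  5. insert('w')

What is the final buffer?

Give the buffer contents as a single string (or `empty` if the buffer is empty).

Answer: fgxqwhwcmquhw

Derivation:
After op 1 (move_left): buffer="fgxwcmu" (len 7), cursors c1@3 c2@6, authorship .......
After op 2 (insert('q')): buffer="fgxqwcmqu" (len 9), cursors c1@4 c2@8, authorship ...1...2.
After op 3 (move_right): buffer="fgxqwcmqu" (len 9), cursors c1@5 c2@9, authorship ...1...2.
After op 4 (insert('h')): buffer="fgxqwhcmquh" (len 11), cursors c1@6 c2@11, authorship ...1.1..2.2
After op 5 (insert('w')): buffer="fgxqwhwcmquhw" (len 13), cursors c1@7 c2@13, authorship ...1.11..2.22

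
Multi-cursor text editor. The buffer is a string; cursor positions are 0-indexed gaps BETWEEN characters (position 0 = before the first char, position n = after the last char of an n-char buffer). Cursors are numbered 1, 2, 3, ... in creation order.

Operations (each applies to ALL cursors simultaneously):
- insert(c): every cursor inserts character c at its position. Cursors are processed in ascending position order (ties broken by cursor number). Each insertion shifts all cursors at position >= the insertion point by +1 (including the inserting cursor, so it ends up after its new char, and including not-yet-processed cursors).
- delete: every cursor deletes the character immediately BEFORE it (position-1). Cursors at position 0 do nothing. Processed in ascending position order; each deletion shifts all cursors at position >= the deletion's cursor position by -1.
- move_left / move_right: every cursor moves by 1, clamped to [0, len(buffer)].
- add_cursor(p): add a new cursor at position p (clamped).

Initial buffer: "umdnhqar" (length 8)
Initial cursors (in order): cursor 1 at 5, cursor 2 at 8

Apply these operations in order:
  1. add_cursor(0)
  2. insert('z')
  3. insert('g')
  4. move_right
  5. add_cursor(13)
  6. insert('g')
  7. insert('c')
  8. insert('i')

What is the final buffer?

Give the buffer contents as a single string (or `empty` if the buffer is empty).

Answer: zgugcimdnhzgqgciarzgciggci

Derivation:
After op 1 (add_cursor(0)): buffer="umdnhqar" (len 8), cursors c3@0 c1@5 c2@8, authorship ........
After op 2 (insert('z')): buffer="zumdnhzqarz" (len 11), cursors c3@1 c1@7 c2@11, authorship 3.....1...2
After op 3 (insert('g')): buffer="zgumdnhzgqarzg" (len 14), cursors c3@2 c1@9 c2@14, authorship 33.....11...22
After op 4 (move_right): buffer="zgumdnhzgqarzg" (len 14), cursors c3@3 c1@10 c2@14, authorship 33.....11...22
After op 5 (add_cursor(13)): buffer="zgumdnhzgqarzg" (len 14), cursors c3@3 c1@10 c4@13 c2@14, authorship 33.....11...22
After op 6 (insert('g')): buffer="zgugmdnhzgqgarzggg" (len 18), cursors c3@4 c1@12 c4@16 c2@18, authorship 33.3....11.1..2422
After op 7 (insert('c')): buffer="zgugcmdnhzgqgcarzgcggc" (len 22), cursors c3@5 c1@14 c4@19 c2@22, authorship 33.33....11.11..244222
After op 8 (insert('i')): buffer="zgugcimdnhzgqgciarzgciggci" (len 26), cursors c3@6 c1@16 c4@22 c2@26, authorship 33.333....11.111..24442222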